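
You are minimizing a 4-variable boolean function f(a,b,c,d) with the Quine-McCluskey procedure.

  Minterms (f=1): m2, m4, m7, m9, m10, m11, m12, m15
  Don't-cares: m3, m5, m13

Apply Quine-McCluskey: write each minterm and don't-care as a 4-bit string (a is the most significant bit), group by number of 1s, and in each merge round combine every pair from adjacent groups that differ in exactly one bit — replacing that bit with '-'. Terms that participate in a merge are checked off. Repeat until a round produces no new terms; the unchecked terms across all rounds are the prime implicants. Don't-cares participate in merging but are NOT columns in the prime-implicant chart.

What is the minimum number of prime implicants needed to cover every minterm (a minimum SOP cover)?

4

size-2^0 implicants → 0010(✓)  0011(✓)  0100(✓)  0101(✓)  0111(✓)  1001(✓)  1010(✓)  1011(✓)  1100(✓)  1101(✓)  1111(✓)
size-2^1 implicants → -010(✓)  -011(✓)  -100(✓)  -101(✓)  -111(✓)  0-11(✓)  001-(✓)  01-1(✓)  010-(✓)  1-01(✓)  1-11(✓)  10-1(✓)  101-(✓)  11-1(✓)  110-(✓)
size-2^2 implicants → --11  -01-  -1-1  -10-  1--1
Unchecked terms (primes): --11, -01-, -1-1, -10-, 1--1
Minterm coverage:
  m2 ⊆ -01- [E]
  m4 ⊆ -10- [E]
  m7 ⊆ --11,-1-1
  m9 ⊆ 1--1 [E]
  m10 ⊆ -01- [E]
  m11 ⊆ --11,-01-,1--1
  m12 ⊆ -10- [E]
  m15 ⊆ --11,-1-1,1--1
E = {-01-, -10-, 1--1}
Petrick residual → --11
Cover = cd + b'c + bc' + ad  |cover|=4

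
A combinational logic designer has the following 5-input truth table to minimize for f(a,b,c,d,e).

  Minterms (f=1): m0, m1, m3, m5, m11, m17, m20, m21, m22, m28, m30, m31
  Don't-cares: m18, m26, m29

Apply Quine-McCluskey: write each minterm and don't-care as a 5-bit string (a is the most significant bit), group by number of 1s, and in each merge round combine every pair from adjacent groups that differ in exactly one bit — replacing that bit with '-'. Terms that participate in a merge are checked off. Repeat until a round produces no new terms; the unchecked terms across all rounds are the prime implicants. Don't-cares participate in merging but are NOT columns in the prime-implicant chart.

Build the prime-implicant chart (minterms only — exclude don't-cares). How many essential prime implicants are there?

4

[col 0] 00000*, 00001*, 00011*, 00101*, 01011*, 10001*, 10010*, 10100*, 10101*, 10110*, 11010*, 11100*, 11101*, 11110*, 11111*
[col 1] -0001*, -0101*, 0-011, 00-01*, 000-1, 0000-, 1-010*, 1-100*, 1-101*, 1-110*, 10-01*, 10-10*, 101-0*, 1010-*, 11-10*, 111-0*, 111-1*, 1110-*, 1111-*
[col 2] -0-01, 1--10, 1-1-0, 1-10-, 111--
Prime implicants: -0-01, 0-011, 000-1, 0000-, 1--10, 1-1-0, 1-10-, 111--
PI chart (minterm → PIs covering it):
  0 | 0000-  (sole → essential)
  1 | -0-01,000-1,0000-
  3 | 0-011,000-1
  5 | -0-01  (sole → essential)
  11 | 0-011  (sole → essential)
  17 | -0-01  (sole → essential)
  20 | 1-1-0,1-10-
  21 | -0-01,1-10-
  22 | 1--10,1-1-0
  28 | 1-1-0,1-10-,111--
  30 | 1--10,1-1-0,111--
  31 | 111--  (sole → essential)
Essential prime implicants: -0-01, 0-011, 0000-, 111--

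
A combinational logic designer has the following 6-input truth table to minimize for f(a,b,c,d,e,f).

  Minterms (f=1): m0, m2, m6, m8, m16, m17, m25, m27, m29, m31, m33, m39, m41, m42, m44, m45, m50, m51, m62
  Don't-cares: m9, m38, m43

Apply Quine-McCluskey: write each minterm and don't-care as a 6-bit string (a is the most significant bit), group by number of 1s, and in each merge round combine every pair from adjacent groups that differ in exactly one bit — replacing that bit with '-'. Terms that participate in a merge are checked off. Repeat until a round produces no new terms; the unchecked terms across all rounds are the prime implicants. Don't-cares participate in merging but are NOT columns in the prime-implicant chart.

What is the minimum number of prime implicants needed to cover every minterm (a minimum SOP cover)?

10

size-2^0 implicants → 000000(✓)  000010(✓)  000110(✓)  001000(✓)  001001(✓)  010000(✓)  010001(✓)  011001(✓)  011011(✓)  011101(✓)  011111(✓)  100001(✓)  100110(✓)  100111(✓)  101001(✓)  101010(✓)  101011(✓)  101100(✓)  101101(✓)  110010(✓)  110011(✓)  111110
size-2^1 implicants → -00110  -01001  0-0000  0-1001  00-000  000-10  0000-0  00100-  01-001  01000-  011-01(✓)  011-11(✓)  0110-1(✓)  0111-1(✓)  10-001  10011-  101-01  1010-1  10101-  10110-  11001-
size-2^2 implicants → 011--1
Unchecked terms (primes): -00110, -01001, 0-0000, 0-1001, 00-000, 000-10, 0000-0, 00100-, 01-001, 01000-, 011--1, 10-001, 10011-, 101-01, 1010-1, 10101-, 10110-, 11001-, 111110
Minterm coverage:
  m0 ⊆ 0-0000,00-000,0000-0
  m2 ⊆ 000-10,0000-0
  m6 ⊆ -00110,000-10
  m8 ⊆ 00-000,00100-
  m16 ⊆ 0-0000,01000-
  m17 ⊆ 01-001,01000-
  m25 ⊆ 0-1001,01-001,011--1
  m27 ⊆ 011--1 [E]
  m29 ⊆ 011--1 [E]
  m31 ⊆ 011--1 [E]
  m33 ⊆ 10-001 [E]
  m39 ⊆ 10011- [E]
  m41 ⊆ -01001,10-001,101-01,1010-1
  m42 ⊆ 10101- [E]
  m44 ⊆ 10110- [E]
  m45 ⊆ 101-01,10110-
  m50 ⊆ 11001- [E]
  m51 ⊆ 11001- [E]
  m62 ⊆ 111110 [E]
E = {011--1, 10-001, 10011-, 10101-, 10110-, 11001-, 111110}
Petrick residual → 00-000, 000-10, 01000-
Cover = a'b'd'e'f' + a'b'c'ef' + a'bc'd'e' + a'bcf + ab'd'e'f + ab'c'de + ab'cd'e + ab'cde' + abc'd'e + abcdef'  |cover|=10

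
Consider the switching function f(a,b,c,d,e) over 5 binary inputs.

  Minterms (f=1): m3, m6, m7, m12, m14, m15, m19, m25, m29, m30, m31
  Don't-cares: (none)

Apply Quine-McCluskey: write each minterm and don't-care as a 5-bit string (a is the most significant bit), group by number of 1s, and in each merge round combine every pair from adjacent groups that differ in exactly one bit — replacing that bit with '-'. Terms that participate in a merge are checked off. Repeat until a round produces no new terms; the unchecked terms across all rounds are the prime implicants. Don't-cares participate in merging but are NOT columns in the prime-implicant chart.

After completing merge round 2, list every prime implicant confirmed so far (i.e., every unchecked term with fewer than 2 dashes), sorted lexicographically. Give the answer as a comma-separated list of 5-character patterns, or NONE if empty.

size-2^0 implicants → 00011(✓)  00110(✓)  00111(✓)  01100(✓)  01110(✓)  01111(✓)  10011(✓)  11001(✓)  11101(✓)  11110(✓)  11111(✓)
size-2^1 implicants → -0011  -1110(✓)  -1111(✓)  0-110(✓)  0-111(✓)  00-11  0011-(✓)  011-0  0111-(✓)  11-01  111-1  1111-(✓)
size-2^2 implicants → -111-  0-11-
Unchecked terms (primes): -0011, -111-, 0-11-, 00-11, 011-0, 11-01, 111-1

-0011, 00-11, 011-0, 11-01, 111-1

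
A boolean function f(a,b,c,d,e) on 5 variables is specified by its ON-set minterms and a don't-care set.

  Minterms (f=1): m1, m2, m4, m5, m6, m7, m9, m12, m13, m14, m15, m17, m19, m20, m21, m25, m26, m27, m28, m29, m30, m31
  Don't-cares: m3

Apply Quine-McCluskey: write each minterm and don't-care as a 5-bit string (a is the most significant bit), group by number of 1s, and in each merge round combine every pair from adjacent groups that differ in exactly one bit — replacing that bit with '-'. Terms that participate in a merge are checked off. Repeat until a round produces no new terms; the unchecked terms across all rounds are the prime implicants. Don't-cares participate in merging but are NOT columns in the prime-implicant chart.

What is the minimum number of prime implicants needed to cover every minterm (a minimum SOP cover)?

6

[col 0] 00001*, 00010*, 00011*, 00100*, 00101*, 00110*, 00111*, 01001*, 01100*, 01101*, 01110*, 01111*, 10001*, 10011*, 10100*, 10101*, 11001*, 11010*, 11011*, 11100*, 11101*, 11110*, 11111*
[col 1] -0001*, -0011*, -0100*, -0101*, -1001*, -1100*, -1101*, -1110*, -1111*, 0-001*, 0-100*, 0-101*, 0-110*, 0-111*, 00-01*, 00-10*, 00-11*, 000-1*, 0001-*, 001-0*, 001-1*, 0010-*, 0011-*, 01-01*, 011-0*, 011-1*, 0110-*, 0111-*, 1-001*, 1-011*, 1-100*, 1-101*, 10-01*, 100-1*, 1010-*, 11-01*, 11-10*, 11-11*, 110-1*, 1101-*, 111-0*, 111-1*, 1110-*, 1111-*
[col 2] --001*, --100*, --101*, -0-01*, -00-1, -010-*, -1-01*, -11-0*, -11-1*, -110-*, -111-*, 0--01*, 0-1-0*, 0-1-1*, 0-10-*, 0-11-*, 00--1, 00-1-, 001--*, 011--*, 1--01*, 1-0-1, 1-10-*, 11--1, 11-1-, 111--*
[col 3] ---01, --10-, -11--, 0-1--
Prime implicants: ---01, --10-, -00-1, -11--, 0-1--, 00--1, 00-1-, 1-0-1, 11--1, 11-1-
PI chart (minterm → PIs covering it):
  1 | ---01,-00-1,00--1
  2 | 00-1-  (sole → essential)
  4 | --10-,0-1--
  5 | ---01,--10-,0-1--,00--1
  6 | 0-1--,00-1-
  7 | 0-1--,00--1,00-1-
  9 | ---01  (sole → essential)
  12 | --10-,-11--,0-1--
  13 | ---01,--10-,-11--,0-1--
  14 | -11--,0-1--
  15 | -11--,0-1--
  17 | ---01,-00-1,1-0-1
  19 | -00-1,1-0-1
  20 | --10-  (sole → essential)
  21 | ---01,--10-
  25 | ---01,1-0-1,11--1
  26 | 11-1-  (sole → essential)
  27 | 1-0-1,11--1,11-1-
  28 | --10-,-11--
  29 | ---01,--10-,-11--,11--1
  30 | -11--,11-1-
  31 | -11--,11--1,11-1-
Essential prime implicants: ---01, --10-, 00-1-, 11-1-
Petrick residual → -00-1, -11--
Minimum SOP uses 6 PIs: d'e + cd' + b'c'e + bc + a'b'd + abd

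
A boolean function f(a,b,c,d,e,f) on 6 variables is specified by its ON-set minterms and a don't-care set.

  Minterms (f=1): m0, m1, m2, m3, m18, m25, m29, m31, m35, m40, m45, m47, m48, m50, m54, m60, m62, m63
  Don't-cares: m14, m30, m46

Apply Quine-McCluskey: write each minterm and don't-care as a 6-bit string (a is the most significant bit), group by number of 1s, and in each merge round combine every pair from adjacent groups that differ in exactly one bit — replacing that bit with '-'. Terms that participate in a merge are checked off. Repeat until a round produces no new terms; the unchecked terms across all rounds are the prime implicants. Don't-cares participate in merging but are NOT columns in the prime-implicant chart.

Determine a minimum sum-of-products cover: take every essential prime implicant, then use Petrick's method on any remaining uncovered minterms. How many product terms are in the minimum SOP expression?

10

Round 0: 000000✓ 000001✓ 000010✓ 000011✓ 001110✓ 010010✓ 011001✓ 011101✓ 011110✓ 011111✓ 100011✓ 101000 101101✓ 101110✓ 101111✓ 110000✓ 110010✓ 110110✓ 111100✓ 111110✓ 111111✓
Round 1: -00011 -01110✓ -10010 -11110✓ -11111✓ 0-0010 0-1110✓ 0000-0✓ 0000-1✓ 00000-✓ 00001-✓ 011-01 0111-1 01111-✓ 1-1110✓ 1-1111✓ 1011-1 10111-✓ 11-110 110-10 1100-0 1111-0 11111-✓
Round 2: --1110 -1111- 0000-- 1-111-
PIs = {--1110, -00011, -10010, -1111-, 0-0010, 0000--, 011-01, 0111-1, 1-111-, 101000, 1011-1, 11-110, 110-10, 1100-0, 1111-0}
Coverage chart:
  m0: 0000-- ←essential
  m1: 0000-- ←essential
  m2: 0-0010,0000--
  m3: -00011,0000--
  m18: -10010,0-0010
  m25: 011-01 ←essential
  m29: 011-01,0111-1
  m31: -1111-,0111-1
  m35: -00011 ←essential
  m40: 101000 ←essential
  m45: 1011-1 ←essential
  m47: 1-111-,1011-1
  m48: 1100-0 ←essential
  m50: -10010,110-10,1100-0
  m54: 11-110,110-10
  m60: 1111-0 ←essential
  m62: --1110,-1111-,1-111-,11-110,1111-0
  m63: -1111-,1-111-
Essential: -00011, 0000--, 011-01, 101000, 1011-1, 1100-0, 1111-0
Petrick residual → -10010, -1111-, 11-110
Min cover (10 terms): b'c'd'ef + bc'd'ef' + bcde + a'b'c'd' + a'bce'f + ab'cd'e'f' + ab'cdf + abdef' + abc'd'f' + abcdf'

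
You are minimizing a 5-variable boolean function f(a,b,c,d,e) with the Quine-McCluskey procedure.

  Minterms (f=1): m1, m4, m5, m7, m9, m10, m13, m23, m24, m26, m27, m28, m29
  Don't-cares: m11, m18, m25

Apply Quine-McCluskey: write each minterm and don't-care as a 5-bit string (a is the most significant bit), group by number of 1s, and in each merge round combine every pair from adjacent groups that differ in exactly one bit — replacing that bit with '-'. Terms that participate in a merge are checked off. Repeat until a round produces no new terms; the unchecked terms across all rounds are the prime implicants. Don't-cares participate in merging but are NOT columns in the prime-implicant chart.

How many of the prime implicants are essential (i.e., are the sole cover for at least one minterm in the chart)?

5

Round 0: 00001✓ 00100✓ 00101✓ 00111✓ 01001✓ 01010✓ 01011✓ 01101✓ 10010✓ 10111✓ 11000✓ 11001✓ 11010✓ 11011✓ 11100✓ 11101✓
Round 1: -0111 -1001✓ -1010✓ -1011✓ -1101✓ 0-001✓ 0-101✓ 00-01✓ 001-1 0010- 01-01✓ 010-1✓ 0101-✓ 1-010 11-00✓ 11-01✓ 110-0✓ 110-1✓ 1100-✓ 1101-✓ 1110-✓
Round 2: -1-01 -10-1 -101- 0--01 11-0- 110--
PIs = {-0111, -1-01, -10-1, -101-, 0--01, 001-1, 0010-, 1-010, 11-0-, 110--}
Coverage chart:
  m1: 0--01 ←essential
  m4: 0010- ←essential
  m5: 0--01,001-1,0010-
  m7: -0111,001-1
  m9: -1-01,-10-1,0--01
  m10: -101- ←essential
  m13: -1-01,0--01
  m23: -0111 ←essential
  m24: 11-0-,110--
  m26: -101-,1-010,110--
  m27: -10-1,-101-,110--
  m28: 11-0- ←essential
  m29: -1-01,11-0-
Essential: -0111, -101-, 0--01, 0010-, 11-0-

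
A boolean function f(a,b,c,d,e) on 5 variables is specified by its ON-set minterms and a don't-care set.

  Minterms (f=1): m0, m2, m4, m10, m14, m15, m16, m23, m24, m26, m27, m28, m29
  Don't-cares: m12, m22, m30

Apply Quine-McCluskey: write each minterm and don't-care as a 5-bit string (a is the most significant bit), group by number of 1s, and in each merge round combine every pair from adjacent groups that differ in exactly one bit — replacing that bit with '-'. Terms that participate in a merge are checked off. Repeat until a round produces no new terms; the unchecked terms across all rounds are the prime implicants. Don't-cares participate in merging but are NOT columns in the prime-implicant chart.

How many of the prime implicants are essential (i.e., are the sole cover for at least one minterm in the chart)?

[col 0] 00000*, 00010*, 00100*, 01010*, 01100*, 01110*, 01111*, 10000*, 10110*, 10111*, 11000*, 11010*, 11011*, 11100*, 11101*, 11110*
[col 1] -0000, -1010*, -1100*, -1110*, 0-010, 0-100, 00-00, 000-0, 01-10*, 011-0*, 0111-, 1-000, 1-110, 1011-, 11-00*, 11-10*, 110-0*, 1101-, 111-0*, 1110-
[col 2] -1-10, -11-0, 11--0
Prime implicants: -0000, -1-10, -11-0, 0-010, 0-100, 00-00, 000-0, 0111-, 1-000, 1-110, 1011-, 11--0, 1101-, 1110-
PI chart (minterm → PIs covering it):
  0 | -0000,00-00,000-0
  2 | 0-010,000-0
  4 | 0-100,00-00
  10 | -1-10,0-010
  14 | -1-10,-11-0,0111-
  15 | 0111-  (sole → essential)
  16 | -0000,1-000
  23 | 1011-  (sole → essential)
  24 | 1-000,11--0
  26 | -1-10,11--0,1101-
  27 | 1101-  (sole → essential)
  28 | -11-0,11--0,1110-
  29 | 1110-  (sole → essential)
Essential prime implicants: 0111-, 1011-, 1101-, 1110-

4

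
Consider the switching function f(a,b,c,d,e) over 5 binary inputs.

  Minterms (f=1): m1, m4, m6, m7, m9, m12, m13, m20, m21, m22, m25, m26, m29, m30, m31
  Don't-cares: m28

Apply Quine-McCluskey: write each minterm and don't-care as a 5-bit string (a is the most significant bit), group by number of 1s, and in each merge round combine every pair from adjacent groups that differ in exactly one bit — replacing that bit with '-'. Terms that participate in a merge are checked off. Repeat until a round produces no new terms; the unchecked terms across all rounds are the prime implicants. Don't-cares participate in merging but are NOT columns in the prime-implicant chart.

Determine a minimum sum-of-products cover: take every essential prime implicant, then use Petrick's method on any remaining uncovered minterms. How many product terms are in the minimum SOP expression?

8

[col 0] 00001*, 00100*, 00110*, 00111*, 01001*, 01100*, 01101*, 10100*, 10101*, 10110*, 11001*, 11010*, 11100*, 11101*, 11110*, 11111*
[col 1] -0100*, -0110*, -1001*, -1100*, -1101*, 0-001, 0-100*, 001-0*, 0011-, 01-01*, 0110-*, 1-100*, 1-101*, 1-110*, 101-0*, 1010-*, 11-01*, 11-10, 111-0*, 111-1*, 1110-*, 1111-*
[col 2] --100, -01-0, -1-01, -110-, 1-1-0, 1-10-, 111--
Prime implicants: --100, -01-0, -1-01, -110-, 0-001, 0011-, 1-1-0, 1-10-, 11-10, 111--
PI chart (minterm → PIs covering it):
  1 | 0-001  (sole → essential)
  4 | --100,-01-0
  6 | -01-0,0011-
  7 | 0011-  (sole → essential)
  9 | -1-01,0-001
  12 | --100,-110-
  13 | -1-01,-110-
  20 | --100,-01-0,1-1-0,1-10-
  21 | 1-10-  (sole → essential)
  22 | -01-0,1-1-0
  25 | -1-01  (sole → essential)
  26 | 11-10  (sole → essential)
  29 | -1-01,-110-,1-10-,111--
  30 | 1-1-0,11-10,111--
  31 | 111--  (sole → essential)
Essential prime implicants: -1-01, 0-001, 0011-, 1-10-, 11-10, 111--
Petrick residual → --100, -01-0
Minimum SOP uses 8 PIs: cd'e' + b'ce' + bd'e + a'c'd'e + a'b'cd + acd' + abde' + abc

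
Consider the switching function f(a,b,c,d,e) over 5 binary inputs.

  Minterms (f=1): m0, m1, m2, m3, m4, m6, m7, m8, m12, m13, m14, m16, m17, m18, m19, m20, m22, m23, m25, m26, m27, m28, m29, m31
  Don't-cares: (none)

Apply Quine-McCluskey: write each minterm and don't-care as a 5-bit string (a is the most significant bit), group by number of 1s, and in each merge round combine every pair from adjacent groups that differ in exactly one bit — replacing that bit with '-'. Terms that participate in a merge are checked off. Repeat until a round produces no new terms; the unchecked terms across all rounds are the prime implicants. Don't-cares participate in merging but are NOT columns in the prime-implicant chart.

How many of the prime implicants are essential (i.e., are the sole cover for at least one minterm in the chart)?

6

Round 0: 00000✓ 00001✓ 00010✓ 00011✓ 00100✓ 00110✓ 00111✓ 01000✓ 01100✓ 01101✓ 01110✓ 10000✓ 10001✓ 10010✓ 10011✓ 10100✓ 10110✓ 10111✓ 11001✓ 11010✓ 11011✓ 11100✓ 11101✓ 11111✓
Round 1: -0000✓ -0001✓ -0010✓ -0011✓ -0100✓ -0110✓ -0111✓ -1100✓ -1101✓ 0-000✓ 0-100✓ 0-110✓ 00-00✓ 00-10✓ 00-11✓ 000-0✓ 000-1✓ 0000-✓ 0001-✓ 001-0✓ 0011-✓ 01-00✓ 011-0✓ 0110-✓ 1-001✓ 1-010✓ 1-011✓ 1-100✓ 1-111✓ 10-00✓ 10-10✓ 10-11✓ 100-0✓ 100-1✓ 1000-✓ 1001-✓ 101-0✓ 1011-✓ 11-01✓ 11-11✓ 110-1✓ 1101-✓ 111-1✓ 1110-✓
Round 2: --100 -0-00✓ -0-10✓ -0-11✓ -00-0✓ -00-1✓ -000-✓ -001-✓ -01-0✓ -011-✓ -110- 0--00 0-1-0 00--0✓ 00-1-✓ 000--✓ 1--11 1-0-1 1-01- 10--0✓ 10-1-✓ 100--✓ 11--1
Round 3: -0--0 -0-1- -00--
PIs = {--100, -0--0, -0-1-, -00--, -110-, 0--00, 0-1-0, 1--11, 1-0-1, 1-01-, 11--1}
Coverage chart:
  m0: -0--0,-00--,0--00
  m1: -00-- ←essential
  m2: -0--0,-0-1-,-00--
  m3: -0-1-,-00--
  m4: --100,-0--0,0--00,0-1-0
  m6: -0--0,-0-1-,0-1-0
  m7: -0-1- ←essential
  m8: 0--00 ←essential
  m12: --100,-110-,0--00,0-1-0
  m13: -110- ←essential
  m14: 0-1-0 ←essential
  m16: -0--0,-00--
  m17: -00--,1-0-1
  m18: -0--0,-0-1-,-00--,1-01-
  m19: -0-1-,-00--,1--11,1-0-1,1-01-
  m20: --100,-0--0
  m22: -0--0,-0-1-
  m23: -0-1-,1--11
  m25: 1-0-1,11--1
  m26: 1-01- ←essential
  m27: 1--11,1-0-1,1-01-,11--1
  m28: --100,-110-
  m29: -110-,11--1
  m31: 1--11,11--1
Essential: -0-1-, -00--, -110-, 0--00, 0-1-0, 1-01-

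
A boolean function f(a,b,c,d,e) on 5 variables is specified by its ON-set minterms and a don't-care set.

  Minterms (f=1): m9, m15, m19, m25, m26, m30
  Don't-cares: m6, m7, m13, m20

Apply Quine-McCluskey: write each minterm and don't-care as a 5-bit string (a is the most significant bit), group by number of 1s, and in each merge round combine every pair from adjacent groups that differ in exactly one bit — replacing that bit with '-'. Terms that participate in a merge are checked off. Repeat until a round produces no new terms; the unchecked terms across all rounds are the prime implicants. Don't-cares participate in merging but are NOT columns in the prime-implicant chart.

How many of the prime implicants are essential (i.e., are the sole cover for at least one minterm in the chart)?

[col 0] 00110*, 00111*, 01001*, 01101*, 01111*, 10011, 10100, 11001*, 11010*, 11110*
[col 1] -1001, 0-111, 0011-, 01-01, 011-1, 11-10
Prime implicants: -1001, 0-111, 0011-, 01-01, 011-1, 10011, 10100, 11-10
PI chart (minterm → PIs covering it):
  9 | -1001,01-01
  15 | 0-111,011-1
  19 | 10011  (sole → essential)
  25 | -1001  (sole → essential)
  26 | 11-10  (sole → essential)
  30 | 11-10  (sole → essential)
Essential prime implicants: -1001, 10011, 11-10

3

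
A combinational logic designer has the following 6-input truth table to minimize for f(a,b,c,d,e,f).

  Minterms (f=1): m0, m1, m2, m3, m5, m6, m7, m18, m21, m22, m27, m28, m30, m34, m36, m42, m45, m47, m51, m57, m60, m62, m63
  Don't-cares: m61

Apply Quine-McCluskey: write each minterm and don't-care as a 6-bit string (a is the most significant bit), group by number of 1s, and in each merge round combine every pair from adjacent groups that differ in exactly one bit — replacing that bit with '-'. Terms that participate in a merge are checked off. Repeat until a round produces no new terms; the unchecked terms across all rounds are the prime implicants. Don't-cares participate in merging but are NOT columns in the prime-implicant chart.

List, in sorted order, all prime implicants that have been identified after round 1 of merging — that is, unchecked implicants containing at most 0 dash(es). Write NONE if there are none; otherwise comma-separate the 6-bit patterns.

Round 0: 000000✓ 000001✓ 000010✓ 000011✓ 000101✓ 000110✓ 000111✓ 010010✓ 010101✓ 010110✓ 011011 011100✓ 011110✓ 100010✓ 100100 101010✓ 101101✓ 101111✓ 110011 111001✓ 111100✓ 111101✓ 111110✓ 111111✓
Round 1: -00010 -11100✓ -11110✓ 0-0010✓ 0-0101 0-0110✓ 000-01✓ 000-10✓ 000-11✓ 0000-0✓ 0000-1✓ 00000-✓ 00001-✓ 0001-1✓ 00011-✓ 01-110 010-10✓ 0111-0✓ 1-1101✓ 1-1111✓ 10-010 1011-1✓ 111-01 1111-0✓ 1111-1✓ 11110-✓ 11111-✓
Round 2: -111-0 0-0-10 000--1 000-1- 0000-- 1-11-1 1111--
PIs = {-00010, -111-0, 0-0-10, 0-0101, 000--1, 000-1-, 0000--, 01-110, 011011, 1-11-1, 10-010, 100100, 110011, 111-01, 1111--}

011011, 100100, 110011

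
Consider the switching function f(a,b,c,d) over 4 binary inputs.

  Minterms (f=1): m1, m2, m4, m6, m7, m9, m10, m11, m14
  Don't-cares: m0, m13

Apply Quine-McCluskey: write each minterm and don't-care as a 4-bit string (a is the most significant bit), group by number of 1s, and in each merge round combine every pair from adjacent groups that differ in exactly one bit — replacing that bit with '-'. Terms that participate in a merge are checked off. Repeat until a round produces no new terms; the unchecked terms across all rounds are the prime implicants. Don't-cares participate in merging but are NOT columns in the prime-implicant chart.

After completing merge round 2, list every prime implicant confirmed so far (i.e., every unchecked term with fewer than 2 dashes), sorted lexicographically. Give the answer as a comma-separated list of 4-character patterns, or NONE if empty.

[col 0] 0000*, 0001*, 0010*, 0100*, 0110*, 0111*, 1001*, 1010*, 1011*, 1101*, 1110*
[col 1] -001, -010*, -110*, 0-00*, 0-10*, 00-0*, 000-, 01-0*, 011-, 1-01, 1-10*, 10-1, 101-
[col 2] --10, 0--0
Prime implicants: --10, -001, 0--0, 000-, 011-, 1-01, 10-1, 101-

-001, 000-, 011-, 1-01, 10-1, 101-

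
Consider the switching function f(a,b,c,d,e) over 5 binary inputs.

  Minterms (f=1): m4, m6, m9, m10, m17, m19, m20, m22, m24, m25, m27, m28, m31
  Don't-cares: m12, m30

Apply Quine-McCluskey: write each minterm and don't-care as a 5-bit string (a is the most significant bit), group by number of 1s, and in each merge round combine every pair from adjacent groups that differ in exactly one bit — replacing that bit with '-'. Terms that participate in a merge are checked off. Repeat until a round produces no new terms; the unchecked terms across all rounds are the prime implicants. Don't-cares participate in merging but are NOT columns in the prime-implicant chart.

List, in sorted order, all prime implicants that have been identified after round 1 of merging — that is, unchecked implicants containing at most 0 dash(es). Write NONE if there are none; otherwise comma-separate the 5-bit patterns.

Round 0: 00100✓ 00110✓ 01001✓ 01010 01100✓ 10001✓ 10011✓ 10100✓ 10110✓ 11000✓ 11001✓ 11011✓ 11100✓ 11110✓ 11111✓
Round 1: -0100✓ -0110✓ -1001 -1100✓ 0-100✓ 001-0✓ 1-001✓ 1-011✓ 1-100✓ 1-110✓ 100-1✓ 101-0✓ 11-00 11-11 110-1✓ 1100- 111-0✓ 1111-
Round 2: --100 -01-0 1-0-1 1-1-0
PIs = {--100, -01-0, -1001, 01010, 1-0-1, 1-1-0, 11-00, 11-11, 1100-, 1111-}

01010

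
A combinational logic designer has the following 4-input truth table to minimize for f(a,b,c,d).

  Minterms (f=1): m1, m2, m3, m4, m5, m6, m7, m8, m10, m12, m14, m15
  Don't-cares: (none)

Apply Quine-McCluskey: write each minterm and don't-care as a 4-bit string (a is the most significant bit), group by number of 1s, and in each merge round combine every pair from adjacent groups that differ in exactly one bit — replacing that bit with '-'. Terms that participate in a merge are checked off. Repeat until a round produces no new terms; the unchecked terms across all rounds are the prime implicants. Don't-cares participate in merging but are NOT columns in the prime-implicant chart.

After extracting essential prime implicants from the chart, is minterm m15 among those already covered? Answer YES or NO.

YES

Round 0: 0001✓ 0010✓ 0011✓ 0100✓ 0101✓ 0110✓ 0111✓ 1000✓ 1010✓ 1100✓ 1110✓ 1111✓
Round 1: -010✓ -100✓ -110✓ -111✓ 0-01✓ 0-10✓ 0-11✓ 00-1✓ 001-✓ 01-0✓ 01-1✓ 010-✓ 011-✓ 1-00✓ 1-10✓ 10-0✓ 11-0✓ 111-✓
Round 2: --10 -1-0 -11- 0--1 0-1- 01-- 1--0
PIs = {--10, -1-0, -11-, 0--1, 0-1-, 01--, 1--0}
Coverage chart:
  m1: 0--1 ←essential
  m2: --10,0-1-
  m3: 0--1,0-1-
  m4: -1-0,01--
  m5: 0--1,01--
  m6: --10,-1-0,-11-,0-1-,01--
  m7: -11-,0--1,0-1-,01--
  m8: 1--0 ←essential
  m10: --10,1--0
  m12: -1-0,1--0
  m14: --10,-1-0,-11-,1--0
  m15: -11- ←essential
Essential: -11-, 0--1, 1--0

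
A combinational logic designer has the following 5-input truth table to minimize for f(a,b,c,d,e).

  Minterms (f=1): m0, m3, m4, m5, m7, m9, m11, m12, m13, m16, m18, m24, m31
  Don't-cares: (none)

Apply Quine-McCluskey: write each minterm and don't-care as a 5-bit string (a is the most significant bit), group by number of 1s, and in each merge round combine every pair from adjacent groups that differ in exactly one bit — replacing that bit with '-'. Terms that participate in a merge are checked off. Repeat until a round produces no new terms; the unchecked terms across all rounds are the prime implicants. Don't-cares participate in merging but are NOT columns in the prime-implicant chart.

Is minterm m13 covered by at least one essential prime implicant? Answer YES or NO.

YES

Round 0: 00000✓ 00011✓ 00100✓ 00101✓ 00111✓ 01001✓ 01011✓ 01100✓ 01101✓ 10000✓ 10010✓ 11000✓ 11111
Round 1: -0000 0-011 0-100✓ 0-101✓ 00-00 00-11 001-1 0010-✓ 01-01 010-1 0110-✓ 1-000 100-0
Round 2: 0-10-
PIs = {-0000, 0-011, 0-10-, 00-00, 00-11, 001-1, 01-01, 010-1, 1-000, 100-0, 11111}
Coverage chart:
  m0: -0000,00-00
  m3: 0-011,00-11
  m4: 0-10-,00-00
  m5: 0-10-,001-1
  m7: 00-11,001-1
  m9: 01-01,010-1
  m11: 0-011,010-1
  m12: 0-10- ←essential
  m13: 0-10-,01-01
  m16: -0000,1-000,100-0
  m18: 100-0 ←essential
  m24: 1-000 ←essential
  m31: 11111 ←essential
Essential: 0-10-, 1-000, 100-0, 11111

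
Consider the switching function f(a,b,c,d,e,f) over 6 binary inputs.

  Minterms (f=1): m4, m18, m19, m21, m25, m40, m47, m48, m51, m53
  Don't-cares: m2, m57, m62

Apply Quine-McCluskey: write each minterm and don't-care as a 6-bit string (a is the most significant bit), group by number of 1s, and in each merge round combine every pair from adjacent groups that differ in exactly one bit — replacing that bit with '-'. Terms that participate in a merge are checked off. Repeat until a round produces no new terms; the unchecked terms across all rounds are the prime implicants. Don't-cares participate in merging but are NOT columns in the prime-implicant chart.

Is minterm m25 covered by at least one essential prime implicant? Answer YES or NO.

Round 0: 000010✓ 000100 010010✓ 010011✓ 010101✓ 011001✓ 101000 101111 110000 110011✓ 110101✓ 111001✓ 111110
Round 1: -10011 -10101 -11001 0-0010 01001-
PIs = {-10011, -10101, -11001, 0-0010, 000100, 01001-, 101000, 101111, 110000, 111110}
Coverage chart:
  m4: 000100 ←essential
  m18: 0-0010,01001-
  m19: -10011,01001-
  m21: -10101 ←essential
  m25: -11001 ←essential
  m40: 101000 ←essential
  m47: 101111 ←essential
  m48: 110000 ←essential
  m51: -10011 ←essential
  m53: -10101 ←essential
Essential: -10011, -10101, -11001, 000100, 101000, 101111, 110000

YES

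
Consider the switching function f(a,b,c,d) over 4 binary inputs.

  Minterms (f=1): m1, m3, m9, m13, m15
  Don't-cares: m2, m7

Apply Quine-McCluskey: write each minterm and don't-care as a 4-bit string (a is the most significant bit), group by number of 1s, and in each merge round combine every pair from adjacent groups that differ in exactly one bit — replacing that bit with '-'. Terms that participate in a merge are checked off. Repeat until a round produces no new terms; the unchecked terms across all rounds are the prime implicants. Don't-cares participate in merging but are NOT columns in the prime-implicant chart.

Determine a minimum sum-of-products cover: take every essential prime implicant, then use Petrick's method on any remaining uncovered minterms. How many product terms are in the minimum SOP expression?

3

Round 0: 0001✓ 0010✓ 0011✓ 0111✓ 1001✓ 1101✓ 1111✓
Round 1: -001 -111 0-11 00-1 001- 1-01 11-1
PIs = {-001, -111, 0-11, 00-1, 001-, 1-01, 11-1}
Coverage chart:
  m1: -001,00-1
  m3: 0-11,00-1,001-
  m9: -001,1-01
  m13: 1-01,11-1
  m15: -111,11-1
(no essential prime implicants)
Petrick residual → -001, 0-11, 11-1
Min cover (3 terms): b'c'd + a'cd + abd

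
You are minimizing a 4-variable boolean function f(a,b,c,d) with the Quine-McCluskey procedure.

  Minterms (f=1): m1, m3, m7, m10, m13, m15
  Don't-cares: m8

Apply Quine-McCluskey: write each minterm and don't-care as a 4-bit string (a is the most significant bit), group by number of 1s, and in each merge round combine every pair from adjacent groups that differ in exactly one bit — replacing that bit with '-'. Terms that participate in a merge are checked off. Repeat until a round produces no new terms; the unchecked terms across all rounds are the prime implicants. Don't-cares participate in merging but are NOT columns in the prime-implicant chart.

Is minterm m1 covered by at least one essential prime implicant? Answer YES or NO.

Round 0: 0001✓ 0011✓ 0111✓ 1000✓ 1010✓ 1101✓ 1111✓
Round 1: -111 0-11 00-1 10-0 11-1
PIs = {-111, 0-11, 00-1, 10-0, 11-1}
Coverage chart:
  m1: 00-1 ←essential
  m3: 0-11,00-1
  m7: -111,0-11
  m10: 10-0 ←essential
  m13: 11-1 ←essential
  m15: -111,11-1
Essential: 00-1, 10-0, 11-1

YES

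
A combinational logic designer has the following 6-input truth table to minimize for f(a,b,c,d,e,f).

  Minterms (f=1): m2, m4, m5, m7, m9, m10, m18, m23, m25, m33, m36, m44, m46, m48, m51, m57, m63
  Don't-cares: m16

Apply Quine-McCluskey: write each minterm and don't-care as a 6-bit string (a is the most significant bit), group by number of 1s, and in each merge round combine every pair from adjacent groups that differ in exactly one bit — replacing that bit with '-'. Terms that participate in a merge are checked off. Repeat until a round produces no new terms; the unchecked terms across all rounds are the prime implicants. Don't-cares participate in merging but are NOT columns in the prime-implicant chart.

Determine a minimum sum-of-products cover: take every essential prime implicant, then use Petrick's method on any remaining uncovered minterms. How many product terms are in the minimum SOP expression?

12

size-2^0 implicants → 000010(✓)  000100(✓)  000101(✓)  000111(✓)  001001(✓)  001010(✓)  010000(✓)  010010(✓)  010111(✓)  011001(✓)  100001  100100(✓)  101100(✓)  101110(✓)  110000(✓)  110011  111001(✓)  111111
size-2^1 implicants → -00100  -10000  -11001  0-0010  0-0111  0-1001  00-010  0001-1  00010-  0100-0  10-100  1011-0
Unchecked terms (primes): -00100, -10000, -11001, 0-0010, 0-0111, 0-1001, 00-010, 0001-1, 00010-, 0100-0, 10-100, 100001, 1011-0, 110011, 111111
Minterm coverage:
  m2 ⊆ 0-0010,00-010
  m4 ⊆ -00100,00010-
  m5 ⊆ 0001-1,00010-
  m7 ⊆ 0-0111,0001-1
  m9 ⊆ 0-1001 [E]
  m10 ⊆ 00-010 [E]
  m18 ⊆ 0-0010,0100-0
  m23 ⊆ 0-0111 [E]
  m25 ⊆ -11001,0-1001
  m33 ⊆ 100001 [E]
  m36 ⊆ -00100,10-100
  m44 ⊆ 10-100,1011-0
  m46 ⊆ 1011-0 [E]
  m48 ⊆ -10000 [E]
  m51 ⊆ 110011 [E]
  m57 ⊆ -11001 [E]
  m63 ⊆ 111111 [E]
E = {-10000, -11001, 0-0111, 0-1001, 00-010, 100001, 1011-0, 110011, 111111}
Petrick residual → -00100, 0-0010, 0001-1
Cover = b'c'de'f' + bc'd'e'f' + bcd'e'f + a'c'd'ef' + a'c'def + a'cd'e'f + a'b'd'ef' + a'b'c'df + ab'c'd'e'f + ab'cdf' + abc'd'ef + abcdef  |cover|=12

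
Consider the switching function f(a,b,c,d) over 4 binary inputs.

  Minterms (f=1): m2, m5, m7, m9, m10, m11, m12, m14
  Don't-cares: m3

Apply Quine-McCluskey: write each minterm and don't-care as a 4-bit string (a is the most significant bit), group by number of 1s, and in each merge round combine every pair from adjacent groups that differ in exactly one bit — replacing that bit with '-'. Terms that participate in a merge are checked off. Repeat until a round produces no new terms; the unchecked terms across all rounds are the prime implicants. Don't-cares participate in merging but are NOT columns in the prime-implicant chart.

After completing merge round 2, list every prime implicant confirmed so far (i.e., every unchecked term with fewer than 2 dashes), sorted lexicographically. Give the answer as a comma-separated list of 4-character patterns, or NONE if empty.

0-11, 01-1, 1-10, 10-1, 11-0

Round 0: 0010✓ 0011✓ 0101✓ 0111✓ 1001✓ 1010✓ 1011✓ 1100✓ 1110✓
Round 1: -010✓ -011✓ 0-11 001-✓ 01-1 1-10 10-1 101-✓ 11-0
Round 2: -01-
PIs = {-01-, 0-11, 01-1, 1-10, 10-1, 11-0}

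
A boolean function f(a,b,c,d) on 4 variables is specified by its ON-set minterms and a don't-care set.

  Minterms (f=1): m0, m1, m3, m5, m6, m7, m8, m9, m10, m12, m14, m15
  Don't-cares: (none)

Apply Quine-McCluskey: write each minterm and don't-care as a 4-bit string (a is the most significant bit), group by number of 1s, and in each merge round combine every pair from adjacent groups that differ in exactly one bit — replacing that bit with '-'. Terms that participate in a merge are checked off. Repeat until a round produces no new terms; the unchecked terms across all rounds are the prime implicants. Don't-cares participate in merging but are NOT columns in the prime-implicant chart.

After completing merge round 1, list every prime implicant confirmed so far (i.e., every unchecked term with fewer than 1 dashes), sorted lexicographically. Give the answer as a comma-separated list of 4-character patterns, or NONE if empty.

NONE

Round 0: 0000✓ 0001✓ 0011✓ 0101✓ 0110✓ 0111✓ 1000✓ 1001✓ 1010✓ 1100✓ 1110✓ 1111✓
Round 1: -000✓ -001✓ -110✓ -111✓ 0-01✓ 0-11✓ 00-1✓ 000-✓ 01-1✓ 011-✓ 1-00✓ 1-10✓ 10-0✓ 100-✓ 11-0✓ 111-✓
Round 2: -00- -11- 0--1 1--0
PIs = {-00-, -11-, 0--1, 1--0}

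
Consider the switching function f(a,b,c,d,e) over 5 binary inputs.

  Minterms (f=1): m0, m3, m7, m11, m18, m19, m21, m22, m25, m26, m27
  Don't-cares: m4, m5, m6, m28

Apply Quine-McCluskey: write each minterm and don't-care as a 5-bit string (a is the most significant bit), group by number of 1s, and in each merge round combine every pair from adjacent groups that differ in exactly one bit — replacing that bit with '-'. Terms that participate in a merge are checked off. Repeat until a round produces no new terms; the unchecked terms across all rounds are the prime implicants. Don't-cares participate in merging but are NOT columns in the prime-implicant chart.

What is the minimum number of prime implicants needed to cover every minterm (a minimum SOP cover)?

7

[col 0] 00000*, 00011*, 00100*, 00101*, 00110*, 00111*, 01011*, 10010*, 10011*, 10101*, 10110*, 11001*, 11010*, 11011*, 11100
[col 1] -0011*, -0101, -0110, -1011*, 0-011*, 00-00, 00-11, 001-0*, 001-1*, 0010-*, 0011-*, 1-010*, 1-011*, 10-10, 1001-*, 110-1, 1101-*
[col 2] --011, 001--, 1-01-
Prime implicants: --011, -0101, -0110, 00-00, 00-11, 001--, 1-01-, 10-10, 110-1, 11100
PI chart (minterm → PIs covering it):
  0 | 00-00  (sole → essential)
  3 | --011,00-11
  7 | 00-11,001--
  11 | --011  (sole → essential)
  18 | 1-01-,10-10
  19 | --011,1-01-
  21 | -0101  (sole → essential)
  22 | -0110,10-10
  25 | 110-1  (sole → essential)
  26 | 1-01-  (sole → essential)
  27 | --011,1-01-,110-1
Essential prime implicants: --011, -0101, 00-00, 1-01-, 110-1
Petrick residual → -0110, 00-11
Minimum SOP uses 7 PIs: c'de + b'cd'e + b'cde' + a'b'd'e' + a'b'de + ac'd + abc'e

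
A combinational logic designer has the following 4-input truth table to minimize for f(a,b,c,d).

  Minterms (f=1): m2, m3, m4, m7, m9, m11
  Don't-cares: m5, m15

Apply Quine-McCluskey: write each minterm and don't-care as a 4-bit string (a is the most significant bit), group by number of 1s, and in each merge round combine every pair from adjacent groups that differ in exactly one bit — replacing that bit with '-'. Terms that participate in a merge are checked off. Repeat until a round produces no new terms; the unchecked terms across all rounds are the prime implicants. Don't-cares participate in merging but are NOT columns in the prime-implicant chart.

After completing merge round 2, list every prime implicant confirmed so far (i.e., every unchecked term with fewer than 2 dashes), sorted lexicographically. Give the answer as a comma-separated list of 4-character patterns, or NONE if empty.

001-, 01-1, 010-, 10-1

Round 0: 0010✓ 0011✓ 0100✓ 0101✓ 0111✓ 1001✓ 1011✓ 1111✓
Round 1: -011✓ -111✓ 0-11✓ 001- 01-1 010- 1-11✓ 10-1
Round 2: --11
PIs = {--11, 001-, 01-1, 010-, 10-1}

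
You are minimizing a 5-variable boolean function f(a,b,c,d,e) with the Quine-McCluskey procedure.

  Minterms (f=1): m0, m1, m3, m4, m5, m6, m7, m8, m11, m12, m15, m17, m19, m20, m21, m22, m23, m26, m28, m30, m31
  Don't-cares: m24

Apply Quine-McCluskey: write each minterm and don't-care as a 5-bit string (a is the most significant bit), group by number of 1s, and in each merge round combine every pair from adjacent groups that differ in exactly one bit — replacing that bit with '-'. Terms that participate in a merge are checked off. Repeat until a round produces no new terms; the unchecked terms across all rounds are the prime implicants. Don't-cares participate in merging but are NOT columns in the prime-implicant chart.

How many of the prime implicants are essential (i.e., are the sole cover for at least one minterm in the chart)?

4

[col 0] 00000*, 00001*, 00011*, 00100*, 00101*, 00110*, 00111*, 01000*, 01011*, 01100*, 01111*, 10001*, 10011*, 10100*, 10101*, 10110*, 10111*, 11000*, 11010*, 11100*, 11110*, 11111*
[col 1] -0001*, -0011*, -0100*, -0101*, -0110*, -0111*, -1000*, -1100*, -1111*, 0-000*, 0-011*, 0-100*, 0-111*, 00-00*, 00-01*, 00-11*, 000-1*, 0000-*, 001-0*, 001-1*, 0010-*, 0011-*, 01-00*, 01-11*, 1-100*, 1-110*, 1-111*, 10-01*, 10-11*, 100-1*, 101-0*, 101-1*, 1010-*, 1011-*, 11-00*, 11-10*, 110-0*, 111-0*, 1111-*
[col 2] --100, --111, -0-01*, -0-11*, -00-1*, -01-0*, -01-1*, -010-*, -011-*, -1-00, 0--00, 0--11, 00--1*, 00-0-, 001--*, 1-1-0, 1-11-, 10--1*, 101--*, 11--0
[col 3] -0--1, -01--
Prime implicants: --100, --111, -0--1, -01--, -1-00, 0--00, 0--11, 00-0-, 1-1-0, 1-11-, 11--0
PI chart (minterm → PIs covering it):
  0 | 0--00,00-0-
  1 | -0--1,00-0-
  3 | -0--1,0--11
  4 | --100,-01--,0--00,00-0-
  5 | -0--1,-01--,00-0-
  6 | -01--  (sole → essential)
  7 | --111,-0--1,-01--,0--11
  8 | -1-00,0--00
  11 | 0--11  (sole → essential)
  12 | --100,-1-00,0--00
  15 | --111,0--11
  17 | -0--1  (sole → essential)
  19 | -0--1  (sole → essential)
  20 | --100,-01--,1-1-0
  21 | -0--1,-01--
  22 | -01--,1-1-0,1-11-
  23 | --111,-0--1,-01--,1-11-
  26 | 11--0  (sole → essential)
  28 | --100,-1-00,1-1-0,11--0
  30 | 1-1-0,1-11-,11--0
  31 | --111,1-11-
Essential prime implicants: -0--1, -01--, 0--11, 11--0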